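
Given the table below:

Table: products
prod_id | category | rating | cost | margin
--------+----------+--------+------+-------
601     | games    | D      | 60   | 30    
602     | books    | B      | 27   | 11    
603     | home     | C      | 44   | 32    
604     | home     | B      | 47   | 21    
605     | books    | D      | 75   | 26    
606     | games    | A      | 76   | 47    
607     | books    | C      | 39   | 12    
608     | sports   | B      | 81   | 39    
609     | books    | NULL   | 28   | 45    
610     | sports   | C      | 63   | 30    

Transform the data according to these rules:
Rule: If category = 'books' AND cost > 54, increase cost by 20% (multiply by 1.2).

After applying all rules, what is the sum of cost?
555.0

Step 1: Find records where category = 'books' AND cost > 54
Step 2: 1 records match, summing to 75
Step 3: After multiplier: 75 × 1.2 = 90.0
Step 4: Unaffected records sum: 465
Step 5: Final sum = 90.0 + 465 = 555.0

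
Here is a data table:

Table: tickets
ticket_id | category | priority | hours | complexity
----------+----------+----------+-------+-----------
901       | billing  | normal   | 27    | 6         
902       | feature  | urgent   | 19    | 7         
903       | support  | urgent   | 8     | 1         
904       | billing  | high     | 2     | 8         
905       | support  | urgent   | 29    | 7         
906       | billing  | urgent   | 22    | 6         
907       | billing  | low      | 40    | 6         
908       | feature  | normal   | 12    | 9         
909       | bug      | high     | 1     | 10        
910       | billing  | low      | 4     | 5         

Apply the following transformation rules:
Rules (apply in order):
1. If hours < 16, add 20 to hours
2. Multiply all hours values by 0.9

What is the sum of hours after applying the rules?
237.6

Step 1: Apply Rule 1 - Add 20 to records with hours < 16
  - 5 records affected: 27 + (5 × 20) = 127
  - Unaffected records: 137
  - Sum after Rule 1: 264
Step 2: Apply Rule 2 - Multiply all by 0.9
  - 264 × 0.9 = 237.6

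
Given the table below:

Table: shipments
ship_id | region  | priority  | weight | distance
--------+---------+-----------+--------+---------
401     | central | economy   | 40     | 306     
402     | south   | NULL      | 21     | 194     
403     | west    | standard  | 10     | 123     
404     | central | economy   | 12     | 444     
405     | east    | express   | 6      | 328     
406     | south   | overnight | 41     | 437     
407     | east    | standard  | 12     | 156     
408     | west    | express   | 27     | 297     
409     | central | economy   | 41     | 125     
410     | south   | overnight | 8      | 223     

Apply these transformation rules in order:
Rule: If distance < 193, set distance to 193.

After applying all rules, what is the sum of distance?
2808

Step 1: 3 records have distance < 193
Step 2: These records originally summed to 404
Step 3: After setting to minimum: 3 × 193 = 579
Step 4: Unaffected records sum: 2229
Step 5: Final sum = 579 + 2229 = 2808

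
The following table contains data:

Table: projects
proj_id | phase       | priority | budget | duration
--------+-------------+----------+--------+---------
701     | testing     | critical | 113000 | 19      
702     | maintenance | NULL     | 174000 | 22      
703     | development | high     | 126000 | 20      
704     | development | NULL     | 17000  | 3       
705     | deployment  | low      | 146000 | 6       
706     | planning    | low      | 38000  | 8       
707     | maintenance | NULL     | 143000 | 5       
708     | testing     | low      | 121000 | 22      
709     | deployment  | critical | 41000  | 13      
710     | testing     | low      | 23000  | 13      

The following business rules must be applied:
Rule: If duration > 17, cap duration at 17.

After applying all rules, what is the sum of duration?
116

Step 1: 4 records have duration > 17
Step 2: These records originally summed to 83
Step 3: After capping: 4 × 17 = 68
Step 4: Unaffected records sum: 48
Step 5: Final sum = 68 + 48 = 116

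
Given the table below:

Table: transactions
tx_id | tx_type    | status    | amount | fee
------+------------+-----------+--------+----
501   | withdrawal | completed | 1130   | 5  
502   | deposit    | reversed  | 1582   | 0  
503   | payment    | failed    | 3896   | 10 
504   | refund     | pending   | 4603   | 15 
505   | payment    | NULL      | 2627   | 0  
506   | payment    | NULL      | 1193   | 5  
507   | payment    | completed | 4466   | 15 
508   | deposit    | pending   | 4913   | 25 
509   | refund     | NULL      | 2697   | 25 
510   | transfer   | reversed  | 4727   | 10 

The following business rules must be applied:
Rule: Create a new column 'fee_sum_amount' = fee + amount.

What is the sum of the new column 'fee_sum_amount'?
31944

Step 1: For each record, compute fee + amount
Example calculations:
  5 + 1130 = 1135
  0 + 1582 = 1582
  10 + 3896 = 3906
  ...
Step 2: Sum all derived values
Step 3: Total = 31944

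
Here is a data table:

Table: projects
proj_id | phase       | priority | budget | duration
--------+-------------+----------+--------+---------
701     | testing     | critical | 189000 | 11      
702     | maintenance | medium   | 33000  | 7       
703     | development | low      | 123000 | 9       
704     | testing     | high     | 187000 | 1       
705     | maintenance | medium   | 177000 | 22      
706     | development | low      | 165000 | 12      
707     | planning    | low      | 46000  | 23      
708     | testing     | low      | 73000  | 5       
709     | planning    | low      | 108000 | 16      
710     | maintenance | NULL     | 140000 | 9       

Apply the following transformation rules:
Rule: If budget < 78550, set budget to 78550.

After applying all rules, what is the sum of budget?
1324650

Step 1: 3 records have budget < 78550
Step 2: These records originally summed to 152000
Step 3: After setting to minimum: 3 × 78550 = 235650
Step 4: Unaffected records sum: 1089000
Step 5: Final sum = 235650 + 1089000 = 1324650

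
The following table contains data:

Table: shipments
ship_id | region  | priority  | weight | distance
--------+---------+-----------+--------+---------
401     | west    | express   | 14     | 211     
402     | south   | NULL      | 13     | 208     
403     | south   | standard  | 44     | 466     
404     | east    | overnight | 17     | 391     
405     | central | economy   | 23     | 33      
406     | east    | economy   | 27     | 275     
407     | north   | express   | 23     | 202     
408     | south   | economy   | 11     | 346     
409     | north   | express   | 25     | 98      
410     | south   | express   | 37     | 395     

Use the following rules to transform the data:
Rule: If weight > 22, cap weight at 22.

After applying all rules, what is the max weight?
22

Step 1: Original maximum weight = 44
Step 2: Apply cap at 22
Step 3: 6 records had weight > 22 and were capped
Step 4: Maximum after transformation = 22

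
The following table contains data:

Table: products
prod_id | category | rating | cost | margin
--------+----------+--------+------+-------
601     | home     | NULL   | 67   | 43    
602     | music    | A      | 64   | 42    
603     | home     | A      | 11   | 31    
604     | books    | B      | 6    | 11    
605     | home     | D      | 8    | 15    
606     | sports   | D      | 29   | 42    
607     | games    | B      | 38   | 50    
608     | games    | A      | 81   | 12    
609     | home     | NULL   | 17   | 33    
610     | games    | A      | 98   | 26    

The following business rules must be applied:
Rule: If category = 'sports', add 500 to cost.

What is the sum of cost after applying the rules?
919

Step 1: Count records where category = 'sports': 1
Step 2: Total bonus added: 1 × 500 = 500
Step 3: Original sum of cost: 419
Step 4: Final sum = 419 + 500 = 919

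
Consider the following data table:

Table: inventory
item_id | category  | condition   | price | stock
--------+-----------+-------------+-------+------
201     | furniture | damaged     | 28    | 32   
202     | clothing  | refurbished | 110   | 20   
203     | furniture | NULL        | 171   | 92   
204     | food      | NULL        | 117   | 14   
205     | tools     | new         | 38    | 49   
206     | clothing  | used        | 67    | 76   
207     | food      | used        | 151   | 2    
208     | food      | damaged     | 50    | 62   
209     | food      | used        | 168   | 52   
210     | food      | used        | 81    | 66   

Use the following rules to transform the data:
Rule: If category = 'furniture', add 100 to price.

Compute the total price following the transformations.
1181

Step 1: Count records where category = 'furniture': 2
Step 2: Total bonus added: 2 × 100 = 200
Step 3: Original sum of price: 981
Step 4: Final sum = 981 + 200 = 1181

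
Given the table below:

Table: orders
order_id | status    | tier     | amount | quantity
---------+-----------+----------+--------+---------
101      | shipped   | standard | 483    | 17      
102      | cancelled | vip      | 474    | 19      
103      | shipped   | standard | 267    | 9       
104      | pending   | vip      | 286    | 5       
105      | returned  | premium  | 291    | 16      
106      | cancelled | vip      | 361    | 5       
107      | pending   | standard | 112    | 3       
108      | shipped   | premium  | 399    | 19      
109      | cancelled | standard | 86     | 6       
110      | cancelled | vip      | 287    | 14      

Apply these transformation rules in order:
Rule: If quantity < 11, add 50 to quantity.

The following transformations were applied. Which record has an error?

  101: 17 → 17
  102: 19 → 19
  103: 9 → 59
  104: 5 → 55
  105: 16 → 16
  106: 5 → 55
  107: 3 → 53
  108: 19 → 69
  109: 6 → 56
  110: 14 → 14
Record 108 has an error. The correct transformed value should be 19, not 69.

Step 1: Check each record against the rule
Step 2: Record 108 has quantity = 19
Step 3: Since 19 >= 11, the bonus should not have been applied
Step 4: Correct value = 19, but claimed value = 69
Conclusion: Record 108 has the error.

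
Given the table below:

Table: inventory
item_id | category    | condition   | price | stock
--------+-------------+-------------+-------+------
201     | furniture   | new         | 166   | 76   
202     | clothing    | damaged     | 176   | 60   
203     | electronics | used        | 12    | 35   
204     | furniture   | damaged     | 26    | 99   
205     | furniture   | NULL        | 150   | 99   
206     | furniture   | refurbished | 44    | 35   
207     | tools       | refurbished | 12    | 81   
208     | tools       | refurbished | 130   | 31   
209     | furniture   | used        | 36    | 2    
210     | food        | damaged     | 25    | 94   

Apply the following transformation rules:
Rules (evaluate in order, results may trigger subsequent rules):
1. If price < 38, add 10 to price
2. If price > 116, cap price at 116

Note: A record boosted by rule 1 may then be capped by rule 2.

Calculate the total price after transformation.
669

Step 1: Apply rule 1 to records with price < 38
  - 5 records get bonus of 10
  - Of these, 0 records then exceed 116 and get capped
Step 2: Apply rule 2 to records with price > 116
  - 4 records (original) are capped
Step 3: Calculate final sum = 669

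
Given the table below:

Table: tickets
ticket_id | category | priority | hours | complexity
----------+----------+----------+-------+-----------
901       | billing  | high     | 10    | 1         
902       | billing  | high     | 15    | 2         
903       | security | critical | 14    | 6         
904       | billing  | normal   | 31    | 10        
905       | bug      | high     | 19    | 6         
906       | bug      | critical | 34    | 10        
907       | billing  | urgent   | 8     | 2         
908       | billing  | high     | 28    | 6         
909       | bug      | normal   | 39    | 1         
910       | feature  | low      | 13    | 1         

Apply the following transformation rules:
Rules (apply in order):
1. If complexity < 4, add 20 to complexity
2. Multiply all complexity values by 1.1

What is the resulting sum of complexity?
159.5

Step 1: Apply Rule 1 - Add 20 to records with complexity < 4
  - 5 records affected: 7 + (5 × 20) = 107
  - Unaffected records: 38
  - Sum after Rule 1: 145
Step 2: Apply Rule 2 - Multiply all by 1.1
  - 145 × 1.1 = 159.5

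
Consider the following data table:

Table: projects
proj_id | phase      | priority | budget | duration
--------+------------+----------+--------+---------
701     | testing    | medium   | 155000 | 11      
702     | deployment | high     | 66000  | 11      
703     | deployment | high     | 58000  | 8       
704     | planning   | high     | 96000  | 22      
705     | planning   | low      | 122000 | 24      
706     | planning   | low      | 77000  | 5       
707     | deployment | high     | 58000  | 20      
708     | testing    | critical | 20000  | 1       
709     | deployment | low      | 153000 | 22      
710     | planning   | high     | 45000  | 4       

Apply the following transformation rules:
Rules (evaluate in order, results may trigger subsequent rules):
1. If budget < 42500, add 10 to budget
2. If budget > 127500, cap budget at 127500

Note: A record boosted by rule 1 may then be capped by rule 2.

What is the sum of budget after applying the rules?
797010

Step 1: Apply rule 1 to records with budget < 42500
  - 1 records get bonus of 10
  - Of these, 0 records then exceed 127500 and get capped
Step 2: Apply rule 2 to records with budget > 127500
  - 2 records (original) are capped
Step 3: Calculate final sum = 797010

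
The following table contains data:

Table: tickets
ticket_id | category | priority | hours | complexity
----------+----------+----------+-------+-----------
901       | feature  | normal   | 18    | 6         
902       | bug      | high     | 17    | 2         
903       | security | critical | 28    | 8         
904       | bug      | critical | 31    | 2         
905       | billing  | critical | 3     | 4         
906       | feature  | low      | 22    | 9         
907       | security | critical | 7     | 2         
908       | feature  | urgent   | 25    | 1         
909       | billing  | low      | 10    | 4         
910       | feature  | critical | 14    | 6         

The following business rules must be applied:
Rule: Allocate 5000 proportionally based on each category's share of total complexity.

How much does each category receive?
billing: 909.09, bug: 454.55, feature: 2500.0, security: 1136.36

Step 1: Calculate total complexity = 44
Step 2: Calculate each category's proportion:
  billing: 8/44 = 18.18% → 909.09
  bug: 4/44 = 9.09% → 454.55
  feature: 22/44 = 50.00% → 2500.0
  security: 10/44 = 22.73% → 1136.36
Step 3: Verify: sum of allocations ≈ 5000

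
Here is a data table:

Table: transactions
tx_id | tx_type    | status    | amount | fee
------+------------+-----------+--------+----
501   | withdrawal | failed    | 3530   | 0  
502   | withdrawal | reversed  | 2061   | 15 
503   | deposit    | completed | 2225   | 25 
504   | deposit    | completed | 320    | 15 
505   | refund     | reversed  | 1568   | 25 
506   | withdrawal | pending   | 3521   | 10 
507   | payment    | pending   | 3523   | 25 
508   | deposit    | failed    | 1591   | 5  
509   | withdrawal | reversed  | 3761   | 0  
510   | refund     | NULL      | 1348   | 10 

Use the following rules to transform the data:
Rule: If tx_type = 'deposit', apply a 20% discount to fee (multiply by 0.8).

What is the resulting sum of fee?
121.0

Step 1: Records with tx_type = 'deposit' have total fee = 45
Step 2: Apply multiplier: 45 × 0.8 = 36.0
Step 3: Other records total: 85
Step 4: Final sum = 36.0 + 85 = 121.0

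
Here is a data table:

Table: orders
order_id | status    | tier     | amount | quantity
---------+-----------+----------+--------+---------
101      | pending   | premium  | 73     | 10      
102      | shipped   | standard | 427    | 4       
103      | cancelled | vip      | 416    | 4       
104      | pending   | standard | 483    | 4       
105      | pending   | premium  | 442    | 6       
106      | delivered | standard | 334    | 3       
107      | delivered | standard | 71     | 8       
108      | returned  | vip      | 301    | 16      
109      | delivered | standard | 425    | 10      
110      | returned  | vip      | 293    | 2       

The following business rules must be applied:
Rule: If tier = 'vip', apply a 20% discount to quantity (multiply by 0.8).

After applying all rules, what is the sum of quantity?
62.6

Step 1: Records with tier = 'vip' have total quantity = 22
Step 2: Apply multiplier: 22 × 0.8 = 17.6
Step 3: Other records total: 45
Step 4: Final sum = 17.6 + 45 = 62.6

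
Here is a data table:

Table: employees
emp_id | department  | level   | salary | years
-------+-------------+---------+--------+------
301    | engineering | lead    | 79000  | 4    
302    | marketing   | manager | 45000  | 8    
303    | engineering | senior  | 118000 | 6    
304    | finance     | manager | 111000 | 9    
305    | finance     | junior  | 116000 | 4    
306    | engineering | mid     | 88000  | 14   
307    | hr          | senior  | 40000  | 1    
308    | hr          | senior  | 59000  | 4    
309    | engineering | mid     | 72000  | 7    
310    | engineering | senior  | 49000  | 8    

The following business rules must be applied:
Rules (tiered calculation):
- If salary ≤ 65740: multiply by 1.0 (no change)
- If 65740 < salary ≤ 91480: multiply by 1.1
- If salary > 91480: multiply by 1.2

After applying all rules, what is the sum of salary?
869900.0

Step 1: Tier 1 (salary ≤ 65740): 4 records, sum = 193000 × 1.0 = 193000.0
Step 2: Tier 2 (65740 < salary ≤ 91480): 3 records, sum = 239000 × 1.1 = 262900.0
Step 3: Tier 3 (salary > 91480): 3 records, sum = 345000 × 1.2 = 414000.0
Step 4: Final sum = 193000.0 + 262900.0 + 414000.0 = 869900.0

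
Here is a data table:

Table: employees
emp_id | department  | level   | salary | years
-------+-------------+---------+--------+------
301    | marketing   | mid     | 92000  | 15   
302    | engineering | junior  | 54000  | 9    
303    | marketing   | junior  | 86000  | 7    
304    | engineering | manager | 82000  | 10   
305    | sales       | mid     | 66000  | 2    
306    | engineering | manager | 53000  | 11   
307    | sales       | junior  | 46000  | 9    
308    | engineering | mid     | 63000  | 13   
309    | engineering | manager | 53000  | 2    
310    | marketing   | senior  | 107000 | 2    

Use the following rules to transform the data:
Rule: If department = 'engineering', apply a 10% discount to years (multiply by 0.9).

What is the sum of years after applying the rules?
75.5

Step 1: Records with department = 'engineering' have total years = 45
Step 2: Apply multiplier: 45 × 0.9 = 40.5
Step 3: Other records total: 35
Step 4: Final sum = 40.5 + 35 = 75.5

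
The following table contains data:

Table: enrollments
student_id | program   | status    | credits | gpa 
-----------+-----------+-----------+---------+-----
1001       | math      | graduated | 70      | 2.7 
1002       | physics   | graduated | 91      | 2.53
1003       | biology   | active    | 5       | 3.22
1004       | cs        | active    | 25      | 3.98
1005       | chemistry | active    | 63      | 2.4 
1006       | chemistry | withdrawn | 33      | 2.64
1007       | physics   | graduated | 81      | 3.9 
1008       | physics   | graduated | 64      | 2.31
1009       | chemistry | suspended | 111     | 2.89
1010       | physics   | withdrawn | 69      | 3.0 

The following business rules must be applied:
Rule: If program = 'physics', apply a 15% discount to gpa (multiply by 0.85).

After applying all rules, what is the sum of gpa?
27.81

Step 1: Records with program = 'physics' have total gpa = 11.74
Step 2: Apply multiplier: 11.74 × 0.85 = 9.98
Step 3: Other records total: 17.83
Step 4: Final sum = 9.98 + 17.83 = 27.81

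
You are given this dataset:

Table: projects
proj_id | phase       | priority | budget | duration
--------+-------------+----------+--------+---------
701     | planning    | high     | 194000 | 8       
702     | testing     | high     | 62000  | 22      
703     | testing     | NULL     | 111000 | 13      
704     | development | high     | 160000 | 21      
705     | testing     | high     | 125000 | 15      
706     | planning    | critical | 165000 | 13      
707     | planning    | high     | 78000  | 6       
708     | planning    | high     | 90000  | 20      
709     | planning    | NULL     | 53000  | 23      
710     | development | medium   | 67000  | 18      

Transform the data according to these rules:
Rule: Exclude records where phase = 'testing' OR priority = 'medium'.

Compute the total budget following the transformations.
740000

Step 1: Find records where phase = 'testing' OR priority = 'medium'
Step 2: 4 records match, summing to 365000
Step 3: Original sum: 1105000
Step 4: Remaining sum = 1105000 - 365000 = 740000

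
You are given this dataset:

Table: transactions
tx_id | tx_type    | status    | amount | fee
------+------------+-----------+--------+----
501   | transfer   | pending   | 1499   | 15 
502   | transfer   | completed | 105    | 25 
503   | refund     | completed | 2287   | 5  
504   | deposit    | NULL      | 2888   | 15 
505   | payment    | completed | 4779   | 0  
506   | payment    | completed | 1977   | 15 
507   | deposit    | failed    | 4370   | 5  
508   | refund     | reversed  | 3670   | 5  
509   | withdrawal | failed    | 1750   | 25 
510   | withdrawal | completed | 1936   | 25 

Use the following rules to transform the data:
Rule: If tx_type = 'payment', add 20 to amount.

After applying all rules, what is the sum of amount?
25301

Step 1: Count records where tx_type = 'payment': 2
Step 2: Total bonus added: 2 × 20 = 40
Step 3: Original sum of amount: 25261
Step 4: Final sum = 25261 + 40 = 25301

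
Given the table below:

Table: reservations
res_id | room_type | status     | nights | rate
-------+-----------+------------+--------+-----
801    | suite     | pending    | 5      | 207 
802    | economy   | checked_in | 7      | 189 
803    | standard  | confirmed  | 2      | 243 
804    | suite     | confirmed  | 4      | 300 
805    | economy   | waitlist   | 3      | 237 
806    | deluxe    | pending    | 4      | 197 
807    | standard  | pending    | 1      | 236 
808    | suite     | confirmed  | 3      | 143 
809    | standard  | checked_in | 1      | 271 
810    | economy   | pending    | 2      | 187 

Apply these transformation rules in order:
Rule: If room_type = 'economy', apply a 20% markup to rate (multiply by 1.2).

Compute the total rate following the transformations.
2332.6

Step 1: Records with room_type = 'economy' have total rate = 613
Step 2: Apply multiplier: 613 × 1.2 = 735.6
Step 3: Other records total: 1597
Step 4: Final sum = 735.6 + 1597 = 2332.6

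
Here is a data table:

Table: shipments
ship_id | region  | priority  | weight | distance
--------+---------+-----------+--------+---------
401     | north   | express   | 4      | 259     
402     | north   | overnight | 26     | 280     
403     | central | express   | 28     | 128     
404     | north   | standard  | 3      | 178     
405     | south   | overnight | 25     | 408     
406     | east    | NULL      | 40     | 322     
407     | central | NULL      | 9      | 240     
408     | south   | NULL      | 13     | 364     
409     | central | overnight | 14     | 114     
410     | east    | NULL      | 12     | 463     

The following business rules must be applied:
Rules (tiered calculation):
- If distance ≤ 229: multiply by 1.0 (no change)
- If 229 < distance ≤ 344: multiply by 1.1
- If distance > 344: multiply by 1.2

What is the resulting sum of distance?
3113.1

Step 1: Tier 1 (distance ≤ 229): 3 records, sum = 420 × 1.0 = 420.0
Step 2: Tier 2 (229 < distance ≤ 344): 4 records, sum = 1101 × 1.1 = 1211.1
Step 3: Tier 3 (distance > 344): 3 records, sum = 1235 × 1.2 = 1482.0
Step 4: Final sum = 420.0 + 1211.1 + 1482.0 = 3113.1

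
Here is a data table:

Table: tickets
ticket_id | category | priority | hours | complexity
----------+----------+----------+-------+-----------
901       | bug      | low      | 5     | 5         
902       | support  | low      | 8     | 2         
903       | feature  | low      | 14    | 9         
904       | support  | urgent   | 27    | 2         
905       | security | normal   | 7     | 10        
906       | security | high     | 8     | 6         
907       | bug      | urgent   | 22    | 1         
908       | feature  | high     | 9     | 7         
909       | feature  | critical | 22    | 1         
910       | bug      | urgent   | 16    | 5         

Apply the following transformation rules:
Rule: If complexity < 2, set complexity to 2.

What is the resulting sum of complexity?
50

Step 1: 2 records have complexity < 2
Step 2: These records originally summed to 2
Step 3: After setting to minimum: 2 × 2 = 4
Step 4: Unaffected records sum: 46
Step 5: Final sum = 4 + 46 = 50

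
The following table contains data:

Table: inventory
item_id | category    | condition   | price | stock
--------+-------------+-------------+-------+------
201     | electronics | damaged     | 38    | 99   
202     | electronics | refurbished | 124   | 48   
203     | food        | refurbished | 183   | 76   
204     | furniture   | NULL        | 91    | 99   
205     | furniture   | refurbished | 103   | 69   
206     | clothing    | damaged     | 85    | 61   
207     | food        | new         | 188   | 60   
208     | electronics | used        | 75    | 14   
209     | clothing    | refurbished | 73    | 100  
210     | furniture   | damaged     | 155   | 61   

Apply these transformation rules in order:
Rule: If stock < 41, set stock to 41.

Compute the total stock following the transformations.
714

Step 1: 1 records have stock < 41
Step 2: These records originally summed to 14
Step 3: After setting to minimum: 1 × 41 = 41
Step 4: Unaffected records sum: 673
Step 5: Final sum = 41 + 673 = 714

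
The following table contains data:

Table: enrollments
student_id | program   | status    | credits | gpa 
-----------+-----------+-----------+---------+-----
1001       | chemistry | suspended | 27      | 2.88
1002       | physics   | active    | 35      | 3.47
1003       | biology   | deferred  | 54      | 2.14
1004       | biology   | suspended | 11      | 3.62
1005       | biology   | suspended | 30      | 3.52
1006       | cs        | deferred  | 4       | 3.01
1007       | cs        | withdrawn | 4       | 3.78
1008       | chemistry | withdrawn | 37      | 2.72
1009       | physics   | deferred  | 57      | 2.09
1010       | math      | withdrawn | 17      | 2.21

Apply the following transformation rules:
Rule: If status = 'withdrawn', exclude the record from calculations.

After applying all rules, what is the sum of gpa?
20.73

Step 1: Identify records where status = 'withdrawn'
Step 2: The excluded records sum to 8.71
Step 3: Original total gpa = 29.44
Step 4: Remaining total = 29.44 - 8.71 = 20.73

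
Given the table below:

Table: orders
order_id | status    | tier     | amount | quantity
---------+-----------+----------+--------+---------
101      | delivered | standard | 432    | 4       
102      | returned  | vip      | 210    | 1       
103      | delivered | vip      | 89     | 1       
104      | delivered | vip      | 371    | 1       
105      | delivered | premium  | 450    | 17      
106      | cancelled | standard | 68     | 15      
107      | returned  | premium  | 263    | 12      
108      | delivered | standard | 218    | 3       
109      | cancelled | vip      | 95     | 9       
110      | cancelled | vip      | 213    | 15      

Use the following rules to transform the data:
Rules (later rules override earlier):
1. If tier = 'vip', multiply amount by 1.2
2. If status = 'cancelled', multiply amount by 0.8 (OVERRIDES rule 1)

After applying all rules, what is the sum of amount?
2467.8

Step 1: Rule 2 takes priority for records with status = 'cancelled'
  - 3 records: 376 × 0.8 = 300.8
Step 2: Rule 1 applies to remaining records with tier = 'vip'
  - 3 records: 670 × 1.2 = 804.0
Step 3: Other records unchanged: 1363
Step 4: Final sum = 300.8 + 804.0 + 1363 = 2467.8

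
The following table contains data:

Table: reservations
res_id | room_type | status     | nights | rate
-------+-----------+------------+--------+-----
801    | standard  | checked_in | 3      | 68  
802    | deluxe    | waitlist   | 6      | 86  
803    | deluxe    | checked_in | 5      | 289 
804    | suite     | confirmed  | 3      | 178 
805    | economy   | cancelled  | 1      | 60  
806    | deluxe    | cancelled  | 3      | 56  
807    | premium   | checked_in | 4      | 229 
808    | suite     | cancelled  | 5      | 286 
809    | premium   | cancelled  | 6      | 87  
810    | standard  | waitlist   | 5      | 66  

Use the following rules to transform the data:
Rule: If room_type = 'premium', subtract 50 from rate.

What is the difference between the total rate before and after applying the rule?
100

Step 1: Original sum of rate = 1405
Step 2: 2 records have room_type = 'premium'
Step 3: Each affected record changes by -50
Step 4: Total change = 2 × -50 = -100
Step 5: New sum = 1405 + -100 = 1305
Step 6: Difference = |1305 - 1405| = 100
        (Sum decreased by 100)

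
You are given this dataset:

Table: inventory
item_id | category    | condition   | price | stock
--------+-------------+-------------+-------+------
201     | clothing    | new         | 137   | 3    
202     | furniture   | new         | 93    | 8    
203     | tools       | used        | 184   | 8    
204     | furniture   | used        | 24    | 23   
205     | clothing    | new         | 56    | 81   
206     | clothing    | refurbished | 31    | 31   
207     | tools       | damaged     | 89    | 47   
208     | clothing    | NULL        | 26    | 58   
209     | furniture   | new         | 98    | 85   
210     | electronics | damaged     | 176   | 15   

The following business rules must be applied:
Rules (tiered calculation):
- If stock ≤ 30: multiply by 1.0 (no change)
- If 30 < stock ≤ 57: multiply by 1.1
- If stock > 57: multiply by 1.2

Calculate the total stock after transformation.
411.6

Step 1: Tier 1 (stock ≤ 30): 5 records, sum = 57 × 1.0 = 57.0
Step 2: Tier 2 (30 < stock ≤ 57): 2 records, sum = 78 × 1.1 = 85.8
Step 3: Tier 3 (stock > 57): 3 records, sum = 224 × 1.2 = 268.8
Step 4: Final sum = 57.0 + 85.8 + 268.8 = 411.6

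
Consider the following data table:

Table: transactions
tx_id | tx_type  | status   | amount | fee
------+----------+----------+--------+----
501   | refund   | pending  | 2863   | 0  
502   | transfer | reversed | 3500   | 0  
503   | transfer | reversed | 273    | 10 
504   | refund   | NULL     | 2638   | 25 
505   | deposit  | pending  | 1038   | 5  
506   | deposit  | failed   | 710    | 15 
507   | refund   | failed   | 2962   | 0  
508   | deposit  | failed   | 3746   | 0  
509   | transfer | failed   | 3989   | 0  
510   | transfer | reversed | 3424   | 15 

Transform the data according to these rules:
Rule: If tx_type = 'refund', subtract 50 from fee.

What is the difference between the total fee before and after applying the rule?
150

Step 1: Original sum of fee = 70
Step 2: 3 records have tx_type = 'refund'
Step 3: Each affected record changes by -50
Step 4: Total change = 3 × -50 = -150
Step 5: New sum = 70 + -150 = -80
Step 6: Difference = |-80 - 70| = 150
        (Sum decreased by 150)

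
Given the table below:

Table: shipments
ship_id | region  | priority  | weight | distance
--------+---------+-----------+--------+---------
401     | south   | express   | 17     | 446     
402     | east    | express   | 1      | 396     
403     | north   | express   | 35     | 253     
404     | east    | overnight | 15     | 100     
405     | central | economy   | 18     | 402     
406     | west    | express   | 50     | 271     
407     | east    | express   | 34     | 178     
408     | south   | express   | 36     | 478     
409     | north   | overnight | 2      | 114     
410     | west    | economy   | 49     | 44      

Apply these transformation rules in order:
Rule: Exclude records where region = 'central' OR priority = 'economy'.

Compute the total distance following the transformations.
2236

Step 1: Find records where region = 'central' OR priority = 'economy'
Step 2: 2 records match, summing to 446
Step 3: Original sum: 2682
Step 4: Remaining sum = 2682 - 446 = 2236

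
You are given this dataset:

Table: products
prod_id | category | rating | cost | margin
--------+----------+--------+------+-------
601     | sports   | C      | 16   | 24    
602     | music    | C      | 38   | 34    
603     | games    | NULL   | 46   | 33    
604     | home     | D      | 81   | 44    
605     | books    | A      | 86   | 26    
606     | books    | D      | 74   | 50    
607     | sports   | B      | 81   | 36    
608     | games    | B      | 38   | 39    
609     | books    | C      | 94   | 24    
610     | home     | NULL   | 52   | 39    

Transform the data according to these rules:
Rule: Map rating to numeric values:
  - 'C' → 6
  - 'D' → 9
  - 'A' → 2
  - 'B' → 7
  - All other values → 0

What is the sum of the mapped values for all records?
52

Step 1: Apply mapping to each record
Step 2: Count by status:
  'C': 3 records × 6 = 18
  'D': 2 records × 9 = 18
  'A': 1 records × 2 = 2
  'B': 2 records × 7 = 14
Step 3: Sum all mapped values = 52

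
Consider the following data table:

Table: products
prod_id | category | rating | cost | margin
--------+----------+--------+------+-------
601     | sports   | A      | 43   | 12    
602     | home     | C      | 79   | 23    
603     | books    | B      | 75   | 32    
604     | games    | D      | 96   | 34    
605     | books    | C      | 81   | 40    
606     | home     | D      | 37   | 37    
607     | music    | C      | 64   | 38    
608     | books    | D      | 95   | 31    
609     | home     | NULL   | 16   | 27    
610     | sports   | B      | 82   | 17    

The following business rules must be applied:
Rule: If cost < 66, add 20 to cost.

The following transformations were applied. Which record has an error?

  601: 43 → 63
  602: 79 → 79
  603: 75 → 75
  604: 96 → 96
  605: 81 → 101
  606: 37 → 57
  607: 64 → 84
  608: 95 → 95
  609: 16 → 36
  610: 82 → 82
Record 605 has an error. The correct transformed value should be 81, not 101.

Step 1: Check each record against the rule
Step 2: Record 605 has cost = 81
Step 3: Since 81 >= 66, the bonus should not have been applied
Step 4: Correct value = 81, but claimed value = 101
Conclusion: Record 605 has the error.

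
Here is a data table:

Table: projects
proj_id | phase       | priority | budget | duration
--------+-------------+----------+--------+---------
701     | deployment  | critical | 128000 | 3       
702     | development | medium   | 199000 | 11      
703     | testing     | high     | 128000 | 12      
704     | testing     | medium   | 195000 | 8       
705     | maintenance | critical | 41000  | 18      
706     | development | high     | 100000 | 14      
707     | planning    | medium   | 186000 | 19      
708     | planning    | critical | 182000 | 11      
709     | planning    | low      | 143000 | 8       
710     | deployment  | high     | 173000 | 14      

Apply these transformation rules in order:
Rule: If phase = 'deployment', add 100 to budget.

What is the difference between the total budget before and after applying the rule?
200

Step 1: Original sum of budget = 1475000
Step 2: 2 records have phase = 'deployment'
Step 3: Each affected record changes by 100
Step 4: Total change = 2 × 100 = 200
Step 5: New sum = 1475000 + 200 = 1475200
Step 6: Difference = |1475200 - 1475000| = 200
        (Sum increased by 200)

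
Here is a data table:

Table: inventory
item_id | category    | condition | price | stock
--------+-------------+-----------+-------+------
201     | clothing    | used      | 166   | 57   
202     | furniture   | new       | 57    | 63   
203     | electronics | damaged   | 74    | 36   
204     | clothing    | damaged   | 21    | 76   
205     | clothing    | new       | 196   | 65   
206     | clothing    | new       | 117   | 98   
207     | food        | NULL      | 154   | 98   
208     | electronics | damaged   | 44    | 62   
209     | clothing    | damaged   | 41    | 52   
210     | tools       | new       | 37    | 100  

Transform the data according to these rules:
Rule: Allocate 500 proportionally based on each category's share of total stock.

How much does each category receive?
clothing: 246.11, electronics: 69.31, food: 69.31, furniture: 44.55, tools: 70.72

Step 1: Calculate total stock = 707
Step 2: Calculate each category's proportion:
  clothing: 348/707 = 49.22% → 246.11
  electronics: 98/707 = 13.86% → 69.31
  food: 98/707 = 13.86% → 69.31
  furniture: 63/707 = 8.91% → 44.55
  tools: 100/707 = 14.14% → 70.72
Step 3: Verify: sum of allocations ≈ 500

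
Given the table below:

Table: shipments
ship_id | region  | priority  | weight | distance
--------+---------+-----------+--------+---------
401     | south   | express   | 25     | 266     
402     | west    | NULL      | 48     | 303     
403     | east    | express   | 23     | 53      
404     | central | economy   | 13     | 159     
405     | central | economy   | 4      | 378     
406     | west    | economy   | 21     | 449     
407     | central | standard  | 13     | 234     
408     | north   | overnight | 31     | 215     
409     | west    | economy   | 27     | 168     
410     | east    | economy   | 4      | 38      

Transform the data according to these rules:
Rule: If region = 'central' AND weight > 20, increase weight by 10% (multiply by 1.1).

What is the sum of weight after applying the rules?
209

Step 1: Find records where region = 'central' AND weight > 20
Step 2: 0 records match, summing to 0
Step 3: After multiplier: 0 × 1.1 = 0.0
Step 4: Unaffected records sum: 209
Step 5: Final sum = 0.0 + 209 = 209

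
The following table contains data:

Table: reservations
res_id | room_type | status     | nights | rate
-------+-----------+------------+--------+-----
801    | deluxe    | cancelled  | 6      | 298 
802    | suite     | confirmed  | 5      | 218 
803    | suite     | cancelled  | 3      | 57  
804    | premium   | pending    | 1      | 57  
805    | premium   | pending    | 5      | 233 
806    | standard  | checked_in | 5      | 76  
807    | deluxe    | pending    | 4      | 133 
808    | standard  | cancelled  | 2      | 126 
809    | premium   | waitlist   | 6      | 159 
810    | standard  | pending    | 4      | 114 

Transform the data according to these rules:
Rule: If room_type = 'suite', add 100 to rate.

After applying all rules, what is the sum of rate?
1671

Step 1: Count records where room_type = 'suite': 2
Step 2: Total bonus added: 2 × 100 = 200
Step 3: Original sum of rate: 1471
Step 4: Final sum = 1471 + 200 = 1671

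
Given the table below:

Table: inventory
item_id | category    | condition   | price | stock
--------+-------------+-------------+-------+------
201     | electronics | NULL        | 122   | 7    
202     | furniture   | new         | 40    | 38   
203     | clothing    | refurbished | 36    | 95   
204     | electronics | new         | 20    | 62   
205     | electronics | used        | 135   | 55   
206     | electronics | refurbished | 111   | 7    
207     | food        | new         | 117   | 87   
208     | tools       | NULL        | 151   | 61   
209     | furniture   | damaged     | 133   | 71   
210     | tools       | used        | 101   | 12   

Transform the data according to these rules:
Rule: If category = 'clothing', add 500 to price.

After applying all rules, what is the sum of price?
1466

Step 1: Count records where category = 'clothing': 1
Step 2: Total bonus added: 1 × 500 = 500
Step 3: Original sum of price: 966
Step 4: Final sum = 966 + 500 = 1466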